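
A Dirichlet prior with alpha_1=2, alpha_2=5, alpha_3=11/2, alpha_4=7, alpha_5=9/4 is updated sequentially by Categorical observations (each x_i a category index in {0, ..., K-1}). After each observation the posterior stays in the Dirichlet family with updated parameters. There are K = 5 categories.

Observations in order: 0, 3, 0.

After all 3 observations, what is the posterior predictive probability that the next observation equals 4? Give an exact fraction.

1/11

obs 1: x=0 → posterior Dirichlet(3, 5, 11/2, 7, 9/4)
obs 2: x=3 → posterior Dirichlet(3, 5, 11/2, 8, 9/4)
obs 3: x=0 → posterior Dirichlet(4, 5, 11/2, 8, 9/4)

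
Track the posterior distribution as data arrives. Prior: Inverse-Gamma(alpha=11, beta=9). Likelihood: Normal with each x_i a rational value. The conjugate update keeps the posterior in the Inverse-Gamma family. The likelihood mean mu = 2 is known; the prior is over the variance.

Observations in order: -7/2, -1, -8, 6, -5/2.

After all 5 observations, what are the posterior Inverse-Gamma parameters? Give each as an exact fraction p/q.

alpha=27/2, beta=387/4

obs 1: x=-7/2 → posterior Inverse-Gamma(23/2, 193/8)
obs 2: x=-1 → posterior Inverse-Gamma(12, 229/8)
obs 3: x=-8 → posterior Inverse-Gamma(25/2, 629/8)
obs 4: x=6 → posterior Inverse-Gamma(13, 693/8)
obs 5: x=-5/2 → posterior Inverse-Gamma(27/2, 387/4)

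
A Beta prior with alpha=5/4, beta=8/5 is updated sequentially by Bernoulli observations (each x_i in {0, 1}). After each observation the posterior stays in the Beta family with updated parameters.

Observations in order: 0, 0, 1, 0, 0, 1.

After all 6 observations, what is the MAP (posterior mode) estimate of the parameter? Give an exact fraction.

45/137

obs 1: x=0 → posterior Beta(5/4, 13/5)
obs 2: x=0 → posterior Beta(5/4, 18/5)
obs 3: x=1 → posterior Beta(9/4, 18/5)
obs 4: x=0 → posterior Beta(9/4, 23/5)
obs 5: x=0 → posterior Beta(9/4, 28/5)
obs 6: x=1 → posterior Beta(13/4, 28/5)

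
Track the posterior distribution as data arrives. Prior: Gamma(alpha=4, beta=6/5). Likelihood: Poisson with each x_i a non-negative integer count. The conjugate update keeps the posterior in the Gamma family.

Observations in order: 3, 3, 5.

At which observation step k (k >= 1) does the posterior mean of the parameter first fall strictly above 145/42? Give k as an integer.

k = 3

obs 1: x=3 → posterior Gamma(7, 11/5)
obs 2: x=3 → posterior Gamma(10, 16/5)
obs 3: x=5 → posterior Gamma(15, 21/5)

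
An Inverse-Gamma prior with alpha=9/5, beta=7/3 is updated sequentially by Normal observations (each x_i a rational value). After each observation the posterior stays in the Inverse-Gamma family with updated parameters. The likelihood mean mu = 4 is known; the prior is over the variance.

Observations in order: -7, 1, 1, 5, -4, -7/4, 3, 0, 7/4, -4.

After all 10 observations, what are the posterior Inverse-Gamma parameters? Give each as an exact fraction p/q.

obs 1: x=-7 → posterior Inverse-Gamma(23/10, 377/6)
obs 2: x=1 → posterior Inverse-Gamma(14/5, 202/3)
obs 3: x=1 → posterior Inverse-Gamma(33/10, 431/6)
obs 4: x=5 → posterior Inverse-Gamma(19/5, 217/3)
obs 5: x=-4 → posterior Inverse-Gamma(43/10, 313/3)
obs 6: x=-7/4 → posterior Inverse-Gamma(24/5, 11603/96)
obs 7: x=3 → posterior Inverse-Gamma(53/10, 11651/96)
obs 8: x=0 → posterior Inverse-Gamma(29/5, 12419/96)
obs 9: x=7/4 → posterior Inverse-Gamma(63/10, 6331/48)
obs 10: x=-4 → posterior Inverse-Gamma(34/5, 7867/48)

alpha=34/5, beta=7867/48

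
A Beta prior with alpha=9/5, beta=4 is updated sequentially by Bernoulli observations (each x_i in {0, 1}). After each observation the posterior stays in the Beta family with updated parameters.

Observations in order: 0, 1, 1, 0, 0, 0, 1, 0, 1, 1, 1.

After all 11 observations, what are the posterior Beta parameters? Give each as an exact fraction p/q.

alpha=39/5, beta=9

obs 1: x=0 → posterior Beta(9/5, 5)
obs 2: x=1 → posterior Beta(14/5, 5)
obs 3: x=1 → posterior Beta(19/5, 5)
obs 4: x=0 → posterior Beta(19/5, 6)
obs 5: x=0 → posterior Beta(19/5, 7)
obs 6: x=0 → posterior Beta(19/5, 8)
obs 7: x=1 → posterior Beta(24/5, 8)
obs 8: x=0 → posterior Beta(24/5, 9)
obs 9: x=1 → posterior Beta(29/5, 9)
obs 10: x=1 → posterior Beta(34/5, 9)
obs 11: x=1 → posterior Beta(39/5, 9)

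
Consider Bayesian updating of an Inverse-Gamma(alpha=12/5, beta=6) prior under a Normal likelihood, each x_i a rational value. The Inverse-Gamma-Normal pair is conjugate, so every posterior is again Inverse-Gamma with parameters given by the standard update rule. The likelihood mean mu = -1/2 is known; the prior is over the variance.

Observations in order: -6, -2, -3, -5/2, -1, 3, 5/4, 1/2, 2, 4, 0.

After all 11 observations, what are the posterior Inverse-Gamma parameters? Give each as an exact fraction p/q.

obs 1: x=-6 → posterior Inverse-Gamma(29/10, 169/8)
obs 2: x=-2 → posterior Inverse-Gamma(17/5, 89/4)
obs 3: x=-3 → posterior Inverse-Gamma(39/10, 203/8)
obs 4: x=-5/2 → posterior Inverse-Gamma(22/5, 219/8)
obs 5: x=-1 → posterior Inverse-Gamma(49/10, 55/2)
obs 6: x=3 → posterior Inverse-Gamma(27/5, 269/8)
obs 7: x=5/4 → posterior Inverse-Gamma(59/10, 1125/32)
obs 8: x=1/2 → posterior Inverse-Gamma(32/5, 1141/32)
obs 9: x=2 → posterior Inverse-Gamma(69/10, 1241/32)
obs 10: x=4 → posterior Inverse-Gamma(37/5, 1565/32)
obs 11: x=0 → posterior Inverse-Gamma(79/10, 1569/32)

alpha=79/10, beta=1569/32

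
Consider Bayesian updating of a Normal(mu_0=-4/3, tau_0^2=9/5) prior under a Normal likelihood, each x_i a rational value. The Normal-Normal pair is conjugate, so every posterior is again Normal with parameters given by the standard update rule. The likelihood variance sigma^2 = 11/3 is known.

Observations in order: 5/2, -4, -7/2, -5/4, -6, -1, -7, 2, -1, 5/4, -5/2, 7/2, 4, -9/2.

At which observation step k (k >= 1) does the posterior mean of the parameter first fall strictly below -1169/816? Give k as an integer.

obs 1: x=5/2 → posterior Normal(-35/492, 99/82)
obs 2: x=-4 → posterior Normal(-683/654, 99/109)
obs 3: x=-7/2 → posterior Normal(-625/408, 99/136)
obs 4: x=-5/4 → posterior Normal(-2905/1956, 99/163)
obs 5: x=-6 → posterior Normal(-4849/2280, 99/190)
obs 6: x=-1 → posterior Normal(-739/372, 99/217)
obs 7: x=-7 → posterior Normal(-7441/2928, 99/244)
obs 8: x=2 → posterior Normal(-6793/3252, 99/271)
obs 9: x=-1 → posterior Normal(-7117/3576, 99/298)
obs 10: x=5/4 → posterior Normal(-1678/975, 99/325)
obs 11: x=-5/2 → posterior Normal(-3761/2112, 9/32)
obs 12: x=7/2 → posterior Normal(-1597/1137, 99/379)
obs 13: x=4 → posterior Normal(-1273/1218, 99/406)
obs 14: x=-9/2 → posterior Normal(-3275/2598, 99/433)

k = 3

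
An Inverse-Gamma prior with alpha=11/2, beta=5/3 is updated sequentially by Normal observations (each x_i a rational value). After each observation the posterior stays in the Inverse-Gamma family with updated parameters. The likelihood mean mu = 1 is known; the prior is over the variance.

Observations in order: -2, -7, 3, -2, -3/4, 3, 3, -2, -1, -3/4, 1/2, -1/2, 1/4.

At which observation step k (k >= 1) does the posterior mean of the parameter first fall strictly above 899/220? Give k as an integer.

obs 1: x=-2 → posterior Inverse-Gamma(6, 37/6)
obs 2: x=-7 → posterior Inverse-Gamma(13/2, 229/6)
obs 3: x=3 → posterior Inverse-Gamma(7, 241/6)
obs 4: x=-2 → posterior Inverse-Gamma(15/2, 134/3)
obs 5: x=-3/4 → posterior Inverse-Gamma(8, 4435/96)
obs 6: x=3 → posterior Inverse-Gamma(17/2, 4627/96)
obs 7: x=3 → posterior Inverse-Gamma(9, 4819/96)
obs 8: x=-2 → posterior Inverse-Gamma(19/2, 5251/96)
obs 9: x=-1 → posterior Inverse-Gamma(10, 5443/96)
obs 10: x=-3/4 → posterior Inverse-Gamma(21/2, 2795/48)
obs 11: x=1/2 → posterior Inverse-Gamma(11, 2801/48)
obs 12: x=-1/2 → posterior Inverse-Gamma(23/2, 2855/48)
obs 13: x=1/4 → posterior Inverse-Gamma(12, 5737/96)

k = 2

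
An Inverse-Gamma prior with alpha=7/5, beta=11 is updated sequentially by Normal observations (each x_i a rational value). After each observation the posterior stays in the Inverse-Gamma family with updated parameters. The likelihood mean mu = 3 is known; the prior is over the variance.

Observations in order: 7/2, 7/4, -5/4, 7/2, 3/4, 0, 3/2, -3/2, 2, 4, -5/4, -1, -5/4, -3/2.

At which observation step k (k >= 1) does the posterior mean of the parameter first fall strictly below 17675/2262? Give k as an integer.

k = 7

obs 1: x=7/2 → posterior Inverse-Gamma(19/10, 89/8)
obs 2: x=7/4 → posterior Inverse-Gamma(12/5, 381/32)
obs 3: x=-5/4 → posterior Inverse-Gamma(29/10, 335/16)
obs 4: x=7/2 → posterior Inverse-Gamma(17/5, 337/16)
obs 5: x=3/4 → posterior Inverse-Gamma(39/10, 755/32)
obs 6: x=0 → posterior Inverse-Gamma(22/5, 899/32)
obs 7: x=3/2 → posterior Inverse-Gamma(49/10, 935/32)
obs 8: x=-3/2 → posterior Inverse-Gamma(27/5, 1259/32)
obs 9: x=2 → posterior Inverse-Gamma(59/10, 1275/32)
obs 10: x=4 → posterior Inverse-Gamma(32/5, 1291/32)
obs 11: x=-5/4 → posterior Inverse-Gamma(69/10, 395/8)
obs 12: x=-1 → posterior Inverse-Gamma(37/5, 459/8)
obs 13: x=-5/4 → posterior Inverse-Gamma(79/10, 2125/32)
obs 14: x=-3/2 → posterior Inverse-Gamma(42/5, 2449/32)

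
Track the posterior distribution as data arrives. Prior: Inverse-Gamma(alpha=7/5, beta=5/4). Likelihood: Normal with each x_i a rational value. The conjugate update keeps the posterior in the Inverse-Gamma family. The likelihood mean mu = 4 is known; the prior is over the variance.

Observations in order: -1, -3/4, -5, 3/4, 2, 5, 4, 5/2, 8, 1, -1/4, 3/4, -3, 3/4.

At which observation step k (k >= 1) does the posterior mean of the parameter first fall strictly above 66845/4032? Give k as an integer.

obs 1: x=-1 → posterior Inverse-Gamma(19/10, 55/4)
obs 2: x=-3/4 → posterior Inverse-Gamma(12/5, 801/32)
obs 3: x=-5 → posterior Inverse-Gamma(29/10, 2097/32)
obs 4: x=3/4 → posterior Inverse-Gamma(17/5, 1133/16)
obs 5: x=2 → posterior Inverse-Gamma(39/10, 1165/16)
obs 6: x=5 → posterior Inverse-Gamma(22/5, 1173/16)
obs 7: x=4 → posterior Inverse-Gamma(49/10, 1173/16)
obs 8: x=5/2 → posterior Inverse-Gamma(27/5, 1191/16)
obs 9: x=8 → posterior Inverse-Gamma(59/10, 1319/16)
obs 10: x=1 → posterior Inverse-Gamma(32/5, 1391/16)
obs 11: x=-1/4 → posterior Inverse-Gamma(69/10, 3071/32)
obs 12: x=3/4 → posterior Inverse-Gamma(37/5, 405/4)
obs 13: x=-3 → posterior Inverse-Gamma(79/10, 503/4)
obs 14: x=3/4 → posterior Inverse-Gamma(42/5, 4193/32)

k = 2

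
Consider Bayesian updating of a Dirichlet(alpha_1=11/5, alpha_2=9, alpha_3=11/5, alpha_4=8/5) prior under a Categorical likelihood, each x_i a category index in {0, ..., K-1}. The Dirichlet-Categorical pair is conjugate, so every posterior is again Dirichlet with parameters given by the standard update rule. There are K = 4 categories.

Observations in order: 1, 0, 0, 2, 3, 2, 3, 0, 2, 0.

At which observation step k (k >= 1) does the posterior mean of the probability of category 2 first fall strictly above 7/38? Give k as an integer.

obs 1: x=1 → posterior Dirichlet(11/5, 10, 11/5, 8/5)
obs 2: x=0 → posterior Dirichlet(16/5, 10, 11/5, 8/5)
obs 3: x=0 → posterior Dirichlet(21/5, 10, 11/5, 8/5)
obs 4: x=2 → posterior Dirichlet(21/5, 10, 16/5, 8/5)
obs 5: x=3 → posterior Dirichlet(21/5, 10, 16/5, 13/5)
obs 6: x=2 → posterior Dirichlet(21/5, 10, 21/5, 13/5)
obs 7: x=3 → posterior Dirichlet(21/5, 10, 21/5, 18/5)
obs 8: x=0 → posterior Dirichlet(26/5, 10, 21/5, 18/5)
obs 9: x=2 → posterior Dirichlet(26/5, 10, 26/5, 18/5)
obs 10: x=0 → posterior Dirichlet(31/5, 10, 26/5, 18/5)

k = 6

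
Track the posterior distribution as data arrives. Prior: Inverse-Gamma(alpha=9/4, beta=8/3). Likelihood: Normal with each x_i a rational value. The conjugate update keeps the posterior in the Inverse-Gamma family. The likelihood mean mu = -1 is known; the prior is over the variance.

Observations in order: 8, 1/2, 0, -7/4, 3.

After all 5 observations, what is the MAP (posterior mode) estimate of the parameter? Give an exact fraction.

5095/552

obs 1: x=8 → posterior Inverse-Gamma(11/4, 259/6)
obs 2: x=1/2 → posterior Inverse-Gamma(13/4, 1063/24)
obs 3: x=0 → posterior Inverse-Gamma(15/4, 1075/24)
obs 4: x=-7/4 → posterior Inverse-Gamma(17/4, 4327/96)
obs 5: x=3 → posterior Inverse-Gamma(19/4, 5095/96)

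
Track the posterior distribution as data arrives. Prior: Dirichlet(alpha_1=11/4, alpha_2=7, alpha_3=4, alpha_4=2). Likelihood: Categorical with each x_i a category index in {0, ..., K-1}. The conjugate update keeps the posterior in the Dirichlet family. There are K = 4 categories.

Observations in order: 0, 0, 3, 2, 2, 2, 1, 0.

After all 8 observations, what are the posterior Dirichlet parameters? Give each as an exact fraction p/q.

alpha_1=23/4, alpha_2=8, alpha_3=7, alpha_4=3

obs 1: x=0 → posterior Dirichlet(15/4, 7, 4, 2)
obs 2: x=0 → posterior Dirichlet(19/4, 7, 4, 2)
obs 3: x=3 → posterior Dirichlet(19/4, 7, 4, 3)
obs 4: x=2 → posterior Dirichlet(19/4, 7, 5, 3)
obs 5: x=2 → posterior Dirichlet(19/4, 7, 6, 3)
obs 6: x=2 → posterior Dirichlet(19/4, 7, 7, 3)
obs 7: x=1 → posterior Dirichlet(19/4, 8, 7, 3)
obs 8: x=0 → posterior Dirichlet(23/4, 8, 7, 3)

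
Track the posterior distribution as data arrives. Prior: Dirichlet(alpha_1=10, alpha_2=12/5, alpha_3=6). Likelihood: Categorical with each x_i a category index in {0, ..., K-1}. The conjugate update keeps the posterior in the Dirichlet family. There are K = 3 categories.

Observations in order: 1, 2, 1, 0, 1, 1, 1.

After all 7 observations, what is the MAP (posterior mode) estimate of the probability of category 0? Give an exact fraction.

obs 1: x=1 → posterior Dirichlet(10, 17/5, 6)
obs 2: x=2 → posterior Dirichlet(10, 17/5, 7)
obs 3: x=1 → posterior Dirichlet(10, 22/5, 7)
obs 4: x=0 → posterior Dirichlet(11, 22/5, 7)
obs 5: x=1 → posterior Dirichlet(11, 27/5, 7)
obs 6: x=1 → posterior Dirichlet(11, 32/5, 7)
obs 7: x=1 → posterior Dirichlet(11, 37/5, 7)

25/56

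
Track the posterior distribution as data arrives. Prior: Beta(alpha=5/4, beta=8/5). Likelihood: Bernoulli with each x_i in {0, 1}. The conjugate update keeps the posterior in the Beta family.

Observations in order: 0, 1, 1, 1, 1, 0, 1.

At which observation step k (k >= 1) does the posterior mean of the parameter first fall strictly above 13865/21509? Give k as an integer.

obs 1: x=0 → posterior Beta(5/4, 13/5)
obs 2: x=1 → posterior Beta(9/4, 13/5)
obs 3: x=1 → posterior Beta(13/4, 13/5)
obs 4: x=1 → posterior Beta(17/4, 13/5)
obs 5: x=1 → posterior Beta(21/4, 13/5)
obs 6: x=0 → posterior Beta(21/4, 18/5)
obs 7: x=1 → posterior Beta(25/4, 18/5)

k = 5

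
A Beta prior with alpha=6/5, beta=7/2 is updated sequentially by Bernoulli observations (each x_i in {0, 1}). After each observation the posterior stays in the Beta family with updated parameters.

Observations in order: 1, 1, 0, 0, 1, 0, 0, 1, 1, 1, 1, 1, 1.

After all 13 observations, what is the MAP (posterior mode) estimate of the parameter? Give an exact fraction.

obs 1: x=1 → posterior Beta(11/5, 7/2)
obs 2: x=1 → posterior Beta(16/5, 7/2)
obs 3: x=0 → posterior Beta(16/5, 9/2)
obs 4: x=0 → posterior Beta(16/5, 11/2)
obs 5: x=1 → posterior Beta(21/5, 11/2)
obs 6: x=0 → posterior Beta(21/5, 13/2)
obs 7: x=0 → posterior Beta(21/5, 15/2)
obs 8: x=1 → posterior Beta(26/5, 15/2)
obs 9: x=1 → posterior Beta(31/5, 15/2)
obs 10: x=1 → posterior Beta(36/5, 15/2)
obs 11: x=1 → posterior Beta(41/5, 15/2)
obs 12: x=1 → posterior Beta(46/5, 15/2)
obs 13: x=1 → posterior Beta(51/5, 15/2)

92/157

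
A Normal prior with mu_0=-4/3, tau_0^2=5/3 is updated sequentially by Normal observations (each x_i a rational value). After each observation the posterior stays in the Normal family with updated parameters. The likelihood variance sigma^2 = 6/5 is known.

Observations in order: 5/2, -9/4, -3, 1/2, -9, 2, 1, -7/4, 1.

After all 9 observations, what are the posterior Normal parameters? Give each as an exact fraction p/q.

mu_0=-83/81, tau_0^2=10/81

obs 1: x=5/2 → posterior Normal(77/86, 30/43)
obs 2: x=-9/4 → posterior Normal(-71/272, 15/34)
obs 3: x=-3 → posterior Normal(-371/372, 10/31)
obs 4: x=1/2 → posterior Normal(-321/472, 15/59)
obs 5: x=-9 → posterior Normal(-111/52, 30/143)
obs 6: x=2 → posterior Normal(-1021/672, 5/28)
obs 7: x=1 → posterior Normal(-921/772, 30/193)
obs 8: x=-7/4 → posterior Normal(-137/109, 15/109)
obs 9: x=1 → posterior Normal(-83/81, 10/81)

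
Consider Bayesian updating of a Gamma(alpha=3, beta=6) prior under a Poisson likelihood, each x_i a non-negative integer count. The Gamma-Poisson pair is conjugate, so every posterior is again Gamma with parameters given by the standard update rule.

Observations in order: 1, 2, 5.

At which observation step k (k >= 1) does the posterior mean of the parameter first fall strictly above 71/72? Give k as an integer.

k = 3

obs 1: x=1 → posterior Gamma(4, 7)
obs 2: x=2 → posterior Gamma(6, 8)
obs 3: x=5 → posterior Gamma(11, 9)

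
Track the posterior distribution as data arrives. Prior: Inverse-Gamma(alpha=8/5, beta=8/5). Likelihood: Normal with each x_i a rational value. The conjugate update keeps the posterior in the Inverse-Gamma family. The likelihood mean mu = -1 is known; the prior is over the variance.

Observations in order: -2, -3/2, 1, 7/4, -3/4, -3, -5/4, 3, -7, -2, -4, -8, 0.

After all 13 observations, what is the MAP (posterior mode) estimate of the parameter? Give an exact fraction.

10571/1456

obs 1: x=-2 → posterior Inverse-Gamma(21/10, 21/10)
obs 2: x=-3/2 → posterior Inverse-Gamma(13/5, 89/40)
obs 3: x=1 → posterior Inverse-Gamma(31/10, 169/40)
obs 4: x=7/4 → posterior Inverse-Gamma(18/5, 1281/160)
obs 5: x=-3/4 → posterior Inverse-Gamma(41/10, 643/80)
obs 6: x=-3 → posterior Inverse-Gamma(23/5, 803/80)
obs 7: x=-5/4 → posterior Inverse-Gamma(51/10, 1611/160)
obs 8: x=3 → posterior Inverse-Gamma(28/5, 2891/160)
obs 9: x=-7 → posterior Inverse-Gamma(61/10, 5771/160)
obs 10: x=-2 → posterior Inverse-Gamma(33/5, 5851/160)
obs 11: x=-4 → posterior Inverse-Gamma(71/10, 6571/160)
obs 12: x=-8 → posterior Inverse-Gamma(38/5, 10491/160)
obs 13: x=0 → posterior Inverse-Gamma(81/10, 10571/160)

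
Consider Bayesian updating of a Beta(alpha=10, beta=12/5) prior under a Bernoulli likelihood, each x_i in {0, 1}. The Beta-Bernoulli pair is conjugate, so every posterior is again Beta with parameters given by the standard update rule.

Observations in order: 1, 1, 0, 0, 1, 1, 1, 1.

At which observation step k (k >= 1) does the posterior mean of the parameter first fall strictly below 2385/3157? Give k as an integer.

k = 4

obs 1: x=1 → posterior Beta(11, 12/5)
obs 2: x=1 → posterior Beta(12, 12/5)
obs 3: x=0 → posterior Beta(12, 17/5)
obs 4: x=0 → posterior Beta(12, 22/5)
obs 5: x=1 → posterior Beta(13, 22/5)
obs 6: x=1 → posterior Beta(14, 22/5)
obs 7: x=1 → posterior Beta(15, 22/5)
obs 8: x=1 → posterior Beta(16, 22/5)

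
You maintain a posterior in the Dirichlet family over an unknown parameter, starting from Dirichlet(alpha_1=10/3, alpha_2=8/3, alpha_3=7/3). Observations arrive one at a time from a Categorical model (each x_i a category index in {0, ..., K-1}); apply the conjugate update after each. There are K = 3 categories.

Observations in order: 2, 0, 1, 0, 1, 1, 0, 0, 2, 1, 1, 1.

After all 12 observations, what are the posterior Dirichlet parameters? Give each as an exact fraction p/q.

alpha_1=22/3, alpha_2=26/3, alpha_3=13/3

obs 1: x=2 → posterior Dirichlet(10/3, 8/3, 10/3)
obs 2: x=0 → posterior Dirichlet(13/3, 8/3, 10/3)
obs 3: x=1 → posterior Dirichlet(13/3, 11/3, 10/3)
obs 4: x=0 → posterior Dirichlet(16/3, 11/3, 10/3)
obs 5: x=1 → posterior Dirichlet(16/3, 14/3, 10/3)
obs 6: x=1 → posterior Dirichlet(16/3, 17/3, 10/3)
obs 7: x=0 → posterior Dirichlet(19/3, 17/3, 10/3)
obs 8: x=0 → posterior Dirichlet(22/3, 17/3, 10/3)
obs 9: x=2 → posterior Dirichlet(22/3, 17/3, 13/3)
obs 10: x=1 → posterior Dirichlet(22/3, 20/3, 13/3)
obs 11: x=1 → posterior Dirichlet(22/3, 23/3, 13/3)
obs 12: x=1 → posterior Dirichlet(22/3, 26/3, 13/3)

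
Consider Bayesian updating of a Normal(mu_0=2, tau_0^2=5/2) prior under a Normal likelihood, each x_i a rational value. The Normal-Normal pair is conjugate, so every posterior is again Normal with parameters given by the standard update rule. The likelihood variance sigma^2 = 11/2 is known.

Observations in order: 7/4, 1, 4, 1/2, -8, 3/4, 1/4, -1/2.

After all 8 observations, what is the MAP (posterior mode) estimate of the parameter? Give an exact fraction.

obs 1: x=7/4 → posterior Normal(123/64, 55/32)
obs 2: x=1 → posterior Normal(143/84, 55/42)
obs 3: x=4 → posterior Normal(223/104, 55/52)
obs 4: x=1/2 → posterior Normal(233/124, 55/62)
obs 5: x=-8 → posterior Normal(73/144, 55/72)
obs 6: x=3/4 → posterior Normal(22/41, 55/82)
obs 7: x=1/4 → posterior Normal(93/184, 55/92)
obs 8: x=-1/2 → posterior Normal(83/204, 55/102)

83/204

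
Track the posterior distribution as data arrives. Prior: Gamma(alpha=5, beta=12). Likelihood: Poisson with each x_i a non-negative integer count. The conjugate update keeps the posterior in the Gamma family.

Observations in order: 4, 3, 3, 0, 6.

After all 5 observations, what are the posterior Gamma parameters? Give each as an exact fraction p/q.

obs 1: x=4 → posterior Gamma(9, 13)
obs 2: x=3 → posterior Gamma(12, 14)
obs 3: x=3 → posterior Gamma(15, 15)
obs 4: x=0 → posterior Gamma(15, 16)
obs 5: x=6 → posterior Gamma(21, 17)

alpha=21, beta=17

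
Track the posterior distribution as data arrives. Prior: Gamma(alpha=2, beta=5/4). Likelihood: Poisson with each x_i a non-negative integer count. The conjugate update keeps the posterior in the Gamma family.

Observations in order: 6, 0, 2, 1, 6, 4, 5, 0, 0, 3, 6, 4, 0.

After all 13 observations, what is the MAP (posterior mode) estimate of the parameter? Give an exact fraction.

obs 1: x=6 → posterior Gamma(8, 9/4)
obs 2: x=0 → posterior Gamma(8, 13/4)
obs 3: x=2 → posterior Gamma(10, 17/4)
obs 4: x=1 → posterior Gamma(11, 21/4)
obs 5: x=6 → posterior Gamma(17, 25/4)
obs 6: x=4 → posterior Gamma(21, 29/4)
obs 7: x=5 → posterior Gamma(26, 33/4)
obs 8: x=0 → posterior Gamma(26, 37/4)
obs 9: x=0 → posterior Gamma(26, 41/4)
obs 10: x=3 → posterior Gamma(29, 45/4)
obs 11: x=6 → posterior Gamma(35, 49/4)
obs 12: x=4 → posterior Gamma(39, 53/4)
obs 13: x=0 → posterior Gamma(39, 57/4)

8/3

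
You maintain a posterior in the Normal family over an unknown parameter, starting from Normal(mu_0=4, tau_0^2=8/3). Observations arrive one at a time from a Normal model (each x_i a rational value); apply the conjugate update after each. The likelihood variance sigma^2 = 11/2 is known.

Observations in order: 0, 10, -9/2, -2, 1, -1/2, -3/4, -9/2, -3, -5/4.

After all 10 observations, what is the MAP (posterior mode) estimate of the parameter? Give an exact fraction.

44/193

obs 1: x=0 → posterior Normal(132/49, 88/49)
obs 2: x=10 → posterior Normal(292/65, 88/65)
obs 3: x=-9/2 → posterior Normal(220/81, 88/81)
obs 4: x=-2 → posterior Normal(188/97, 88/97)
obs 5: x=1 → posterior Normal(204/113, 88/113)
obs 6: x=-1/2 → posterior Normal(196/129, 88/129)
obs 7: x=-3/4 → posterior Normal(184/145, 88/145)
obs 8: x=-9/2 → posterior Normal(16/23, 88/161)
obs 9: x=-3 → posterior Normal(64/177, 88/177)
obs 10: x=-5/4 → posterior Normal(44/193, 88/193)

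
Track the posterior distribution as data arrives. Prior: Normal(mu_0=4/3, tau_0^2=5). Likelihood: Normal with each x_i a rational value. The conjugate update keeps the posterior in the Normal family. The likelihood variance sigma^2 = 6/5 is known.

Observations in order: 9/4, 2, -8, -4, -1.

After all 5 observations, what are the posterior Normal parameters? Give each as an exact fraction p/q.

obs 1: x=9/4 → posterior Normal(257/124, 30/31)
obs 2: x=2 → posterior Normal(457/224, 15/28)
obs 3: x=-8 → posterior Normal(-343/324, 10/27)
obs 4: x=-4 → posterior Normal(-743/424, 15/53)
obs 5: x=-1 → posterior Normal(-843/524, 30/131)

mu_0=-843/524, tau_0^2=30/131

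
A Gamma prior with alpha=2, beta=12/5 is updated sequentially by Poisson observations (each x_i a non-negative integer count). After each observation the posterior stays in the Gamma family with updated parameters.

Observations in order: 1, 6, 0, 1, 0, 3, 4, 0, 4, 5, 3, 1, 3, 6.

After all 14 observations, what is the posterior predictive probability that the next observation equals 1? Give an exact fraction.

obs 1: x=1 → posterior Gamma(3, 17/5)
obs 2: x=6 → posterior Gamma(9, 22/5)
obs 3: x=0 → posterior Gamma(9, 27/5)
obs 4: x=1 → posterior Gamma(10, 32/5)
obs 5: x=0 → posterior Gamma(10, 37/5)
obs 6: x=3 → posterior Gamma(13, 42/5)
obs 7: x=4 → posterior Gamma(17, 47/5)
obs 8: x=0 → posterior Gamma(17, 52/5)
obs 9: x=4 → posterior Gamma(21, 57/5)
obs 10: x=5 → posterior Gamma(26, 62/5)
obs 11: x=3 → posterior Gamma(29, 67/5)
obs 12: x=1 → posterior Gamma(30, 72/5)
obs 13: x=3 → posterior Gamma(33, 77/5)
obs 14: x=6 → posterior Gamma(39, 82/5)

28291345315822888543254146672723129243787157486926462394060883120235657297920/126954719429993773745306025036614185383006352414672083709582439712845252469867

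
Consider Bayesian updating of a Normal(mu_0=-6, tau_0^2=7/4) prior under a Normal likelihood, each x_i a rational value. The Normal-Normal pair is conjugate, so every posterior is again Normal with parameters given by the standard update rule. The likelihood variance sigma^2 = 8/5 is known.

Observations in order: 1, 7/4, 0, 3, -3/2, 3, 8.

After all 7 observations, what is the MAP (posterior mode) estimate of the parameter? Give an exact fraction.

obs 1: x=1 → posterior Normal(-157/67, 56/67)
obs 2: x=7/4 → posterior Normal(-383/408, 28/51)
obs 3: x=0 → posterior Normal(-383/548, 56/137)
obs 4: x=3 → posterior Normal(37/688, 14/43)
obs 5: x=-3/2 → posterior Normal(-173/828, 56/207)
obs 6: x=3 → posterior Normal(247/968, 28/121)
obs 7: x=8 → posterior Normal(1367/1108, 56/277)

1367/1108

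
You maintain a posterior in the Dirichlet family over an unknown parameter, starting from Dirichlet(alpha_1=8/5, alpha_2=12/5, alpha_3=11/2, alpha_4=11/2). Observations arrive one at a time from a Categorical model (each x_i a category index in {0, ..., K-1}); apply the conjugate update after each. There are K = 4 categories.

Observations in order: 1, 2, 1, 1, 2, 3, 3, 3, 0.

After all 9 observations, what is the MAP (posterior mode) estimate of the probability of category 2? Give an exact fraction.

obs 1: x=1 → posterior Dirichlet(8/5, 17/5, 11/2, 11/2)
obs 2: x=2 → posterior Dirichlet(8/5, 17/5, 13/2, 11/2)
obs 3: x=1 → posterior Dirichlet(8/5, 22/5, 13/2, 11/2)
obs 4: x=1 → posterior Dirichlet(8/5, 27/5, 13/2, 11/2)
obs 5: x=2 → posterior Dirichlet(8/5, 27/5, 15/2, 11/2)
obs 6: x=3 → posterior Dirichlet(8/5, 27/5, 15/2, 13/2)
obs 7: x=3 → posterior Dirichlet(8/5, 27/5, 15/2, 15/2)
obs 8: x=3 → posterior Dirichlet(8/5, 27/5, 15/2, 17/2)
obs 9: x=0 → posterior Dirichlet(13/5, 27/5, 15/2, 17/2)

13/40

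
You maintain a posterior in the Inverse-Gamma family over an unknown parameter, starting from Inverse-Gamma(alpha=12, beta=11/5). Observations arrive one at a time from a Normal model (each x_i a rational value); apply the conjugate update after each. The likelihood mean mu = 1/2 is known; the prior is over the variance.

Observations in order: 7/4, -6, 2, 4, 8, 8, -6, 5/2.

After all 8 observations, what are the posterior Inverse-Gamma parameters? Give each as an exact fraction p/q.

alpha=16, beta=17717/160

obs 1: x=7/4 → posterior Inverse-Gamma(25/2, 477/160)
obs 2: x=-6 → posterior Inverse-Gamma(13, 3857/160)
obs 3: x=2 → posterior Inverse-Gamma(27/2, 4037/160)
obs 4: x=4 → posterior Inverse-Gamma(14, 5017/160)
obs 5: x=8 → posterior Inverse-Gamma(29/2, 9517/160)
obs 6: x=8 → posterior Inverse-Gamma(15, 14017/160)
obs 7: x=-6 → posterior Inverse-Gamma(31/2, 17397/160)
obs 8: x=5/2 → posterior Inverse-Gamma(16, 17717/160)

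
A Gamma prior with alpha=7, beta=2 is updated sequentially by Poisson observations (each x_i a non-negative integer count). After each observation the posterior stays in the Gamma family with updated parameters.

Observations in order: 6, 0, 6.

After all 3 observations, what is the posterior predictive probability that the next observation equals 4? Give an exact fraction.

139522552490234375/789730223053602816

obs 1: x=6 → posterior Gamma(13, 3)
obs 2: x=0 → posterior Gamma(13, 4)
obs 3: x=6 → posterior Gamma(19, 5)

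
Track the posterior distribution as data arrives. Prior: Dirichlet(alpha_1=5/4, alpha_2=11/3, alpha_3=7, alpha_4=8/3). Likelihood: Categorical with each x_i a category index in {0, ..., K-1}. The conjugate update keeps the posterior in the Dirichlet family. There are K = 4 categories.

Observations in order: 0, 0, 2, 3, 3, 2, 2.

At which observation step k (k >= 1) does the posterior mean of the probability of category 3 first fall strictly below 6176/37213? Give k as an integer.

k = 2

obs 1: x=0 → posterior Dirichlet(9/4, 11/3, 7, 8/3)
obs 2: x=0 → posterior Dirichlet(13/4, 11/3, 7, 8/3)
obs 3: x=2 → posterior Dirichlet(13/4, 11/3, 8, 8/3)
obs 4: x=3 → posterior Dirichlet(13/4, 11/3, 8, 11/3)
obs 5: x=3 → posterior Dirichlet(13/4, 11/3, 8, 14/3)
obs 6: x=2 → posterior Dirichlet(13/4, 11/3, 9, 14/3)
obs 7: x=2 → posterior Dirichlet(13/4, 11/3, 10, 14/3)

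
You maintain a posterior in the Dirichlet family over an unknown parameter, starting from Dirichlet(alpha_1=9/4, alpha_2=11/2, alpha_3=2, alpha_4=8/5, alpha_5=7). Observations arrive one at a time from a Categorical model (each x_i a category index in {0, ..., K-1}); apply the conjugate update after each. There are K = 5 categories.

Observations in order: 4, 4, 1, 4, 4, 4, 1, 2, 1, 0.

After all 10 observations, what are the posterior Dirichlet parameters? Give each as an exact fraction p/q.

alpha_1=13/4, alpha_2=17/2, alpha_3=3, alpha_4=8/5, alpha_5=12

obs 1: x=4 → posterior Dirichlet(9/4, 11/2, 2, 8/5, 8)
obs 2: x=4 → posterior Dirichlet(9/4, 11/2, 2, 8/5, 9)
obs 3: x=1 → posterior Dirichlet(9/4, 13/2, 2, 8/5, 9)
obs 4: x=4 → posterior Dirichlet(9/4, 13/2, 2, 8/5, 10)
obs 5: x=4 → posterior Dirichlet(9/4, 13/2, 2, 8/5, 11)
obs 6: x=4 → posterior Dirichlet(9/4, 13/2, 2, 8/5, 12)
obs 7: x=1 → posterior Dirichlet(9/4, 15/2, 2, 8/5, 12)
obs 8: x=2 → posterior Dirichlet(9/4, 15/2, 3, 8/5, 12)
obs 9: x=1 → posterior Dirichlet(9/4, 17/2, 3, 8/5, 12)
obs 10: x=0 → posterior Dirichlet(13/4, 17/2, 3, 8/5, 12)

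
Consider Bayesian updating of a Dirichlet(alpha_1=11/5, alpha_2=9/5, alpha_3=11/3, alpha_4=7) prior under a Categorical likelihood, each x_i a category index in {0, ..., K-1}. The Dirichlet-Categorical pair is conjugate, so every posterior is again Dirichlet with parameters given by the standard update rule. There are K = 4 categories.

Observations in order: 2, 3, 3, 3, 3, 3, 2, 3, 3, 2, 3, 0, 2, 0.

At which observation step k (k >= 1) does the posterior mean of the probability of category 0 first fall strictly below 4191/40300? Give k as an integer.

obs 1: x=2 → posterior Dirichlet(11/5, 9/5, 14/3, 7)
obs 2: x=3 → posterior Dirichlet(11/5, 9/5, 14/3, 8)
obs 3: x=3 → posterior Dirichlet(11/5, 9/5, 14/3, 9)
obs 4: x=3 → posterior Dirichlet(11/5, 9/5, 14/3, 10)
obs 5: x=3 → posterior Dirichlet(11/5, 9/5, 14/3, 11)
obs 6: x=3 → posterior Dirichlet(11/5, 9/5, 14/3, 12)
obs 7: x=2 → posterior Dirichlet(11/5, 9/5, 17/3, 12)
obs 8: x=3 → posterior Dirichlet(11/5, 9/5, 17/3, 13)
obs 9: x=3 → posterior Dirichlet(11/5, 9/5, 17/3, 14)
obs 10: x=2 → posterior Dirichlet(11/5, 9/5, 20/3, 14)
obs 11: x=3 → posterior Dirichlet(11/5, 9/5, 20/3, 15)
obs 12: x=0 → posterior Dirichlet(16/5, 9/5, 20/3, 15)
obs 13: x=2 → posterior Dirichlet(16/5, 9/5, 23/3, 15)
obs 14: x=0 → posterior Dirichlet(21/5, 9/5, 23/3, 15)

k = 7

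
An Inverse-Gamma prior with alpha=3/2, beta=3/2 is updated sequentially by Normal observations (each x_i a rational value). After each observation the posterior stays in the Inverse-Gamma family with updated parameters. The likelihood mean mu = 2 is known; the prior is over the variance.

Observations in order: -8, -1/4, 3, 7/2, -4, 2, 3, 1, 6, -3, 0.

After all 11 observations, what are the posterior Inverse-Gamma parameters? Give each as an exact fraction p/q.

obs 1: x=-8 → posterior Inverse-Gamma(2, 103/2)
obs 2: x=-1/4 → posterior Inverse-Gamma(5/2, 1729/32)
obs 3: x=3 → posterior Inverse-Gamma(3, 1745/32)
obs 4: x=7/2 → posterior Inverse-Gamma(7/2, 1781/32)
obs 5: x=-4 → posterior Inverse-Gamma(4, 2357/32)
obs 6: x=2 → posterior Inverse-Gamma(9/2, 2357/32)
obs 7: x=3 → posterior Inverse-Gamma(5, 2373/32)
obs 8: x=1 → posterior Inverse-Gamma(11/2, 2389/32)
obs 9: x=6 → posterior Inverse-Gamma(6, 2645/32)
obs 10: x=-3 → posterior Inverse-Gamma(13/2, 3045/32)
obs 11: x=0 → posterior Inverse-Gamma(7, 3109/32)

alpha=7, beta=3109/32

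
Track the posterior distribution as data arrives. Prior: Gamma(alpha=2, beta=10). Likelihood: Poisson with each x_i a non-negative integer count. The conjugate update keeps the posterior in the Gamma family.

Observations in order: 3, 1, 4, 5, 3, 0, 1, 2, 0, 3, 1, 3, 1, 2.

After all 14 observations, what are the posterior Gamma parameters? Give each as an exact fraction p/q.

alpha=31, beta=24

obs 1: x=3 → posterior Gamma(5, 11)
obs 2: x=1 → posterior Gamma(6, 12)
obs 3: x=4 → posterior Gamma(10, 13)
obs 4: x=5 → posterior Gamma(15, 14)
obs 5: x=3 → posterior Gamma(18, 15)
obs 6: x=0 → posterior Gamma(18, 16)
obs 7: x=1 → posterior Gamma(19, 17)
obs 8: x=2 → posterior Gamma(21, 18)
obs 9: x=0 → posterior Gamma(21, 19)
obs 10: x=3 → posterior Gamma(24, 20)
obs 11: x=1 → posterior Gamma(25, 21)
obs 12: x=3 → posterior Gamma(28, 22)
obs 13: x=1 → posterior Gamma(29, 23)
obs 14: x=2 → posterior Gamma(31, 24)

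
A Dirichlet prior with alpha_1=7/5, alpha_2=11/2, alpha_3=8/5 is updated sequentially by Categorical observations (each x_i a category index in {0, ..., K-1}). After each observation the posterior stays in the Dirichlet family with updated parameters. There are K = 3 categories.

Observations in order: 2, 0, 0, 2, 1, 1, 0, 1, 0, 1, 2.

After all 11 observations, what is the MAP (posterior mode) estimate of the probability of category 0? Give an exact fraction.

obs 1: x=2 → posterior Dirichlet(7/5, 11/2, 13/5)
obs 2: x=0 → posterior Dirichlet(12/5, 11/2, 13/5)
obs 3: x=0 → posterior Dirichlet(17/5, 11/2, 13/5)
obs 4: x=2 → posterior Dirichlet(17/5, 11/2, 18/5)
obs 5: x=1 → posterior Dirichlet(17/5, 13/2, 18/5)
obs 6: x=1 → posterior Dirichlet(17/5, 15/2, 18/5)
obs 7: x=0 → posterior Dirichlet(22/5, 15/2, 18/5)
obs 8: x=1 → posterior Dirichlet(22/5, 17/2, 18/5)
obs 9: x=0 → posterior Dirichlet(27/5, 17/2, 18/5)
obs 10: x=1 → posterior Dirichlet(27/5, 19/2, 18/5)
obs 11: x=2 → posterior Dirichlet(27/5, 19/2, 23/5)

4/15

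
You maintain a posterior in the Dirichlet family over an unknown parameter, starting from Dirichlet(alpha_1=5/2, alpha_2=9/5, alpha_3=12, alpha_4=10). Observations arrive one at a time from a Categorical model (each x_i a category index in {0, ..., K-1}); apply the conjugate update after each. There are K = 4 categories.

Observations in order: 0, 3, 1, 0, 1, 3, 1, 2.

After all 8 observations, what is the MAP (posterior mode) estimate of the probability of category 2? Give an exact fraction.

obs 1: x=0 → posterior Dirichlet(7/2, 9/5, 12, 10)
obs 2: x=3 → posterior Dirichlet(7/2, 9/5, 12, 11)
obs 3: x=1 → posterior Dirichlet(7/2, 14/5, 12, 11)
obs 4: x=0 → posterior Dirichlet(9/2, 14/5, 12, 11)
obs 5: x=1 → posterior Dirichlet(9/2, 19/5, 12, 11)
obs 6: x=3 → posterior Dirichlet(9/2, 19/5, 12, 12)
obs 7: x=1 → posterior Dirichlet(9/2, 24/5, 12, 12)
obs 8: x=2 → posterior Dirichlet(9/2, 24/5, 13, 12)

40/101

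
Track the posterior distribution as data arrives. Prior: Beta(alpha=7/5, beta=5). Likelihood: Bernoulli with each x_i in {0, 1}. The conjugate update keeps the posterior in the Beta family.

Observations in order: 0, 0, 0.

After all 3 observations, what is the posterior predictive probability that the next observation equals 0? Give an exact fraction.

obs 1: x=0 → posterior Beta(7/5, 6)
obs 2: x=0 → posterior Beta(7/5, 7)
obs 3: x=0 → posterior Beta(7/5, 8)

40/47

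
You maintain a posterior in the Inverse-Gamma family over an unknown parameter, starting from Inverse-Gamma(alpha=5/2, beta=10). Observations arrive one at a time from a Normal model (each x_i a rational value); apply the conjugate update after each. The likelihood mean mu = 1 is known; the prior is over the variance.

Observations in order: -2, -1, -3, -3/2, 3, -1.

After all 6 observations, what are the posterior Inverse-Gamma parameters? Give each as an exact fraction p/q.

obs 1: x=-2 → posterior Inverse-Gamma(3, 29/2)
obs 2: x=-1 → posterior Inverse-Gamma(7/2, 33/2)
obs 3: x=-3 → posterior Inverse-Gamma(4, 49/2)
obs 4: x=-3/2 → posterior Inverse-Gamma(9/2, 221/8)
obs 5: x=3 → posterior Inverse-Gamma(5, 237/8)
obs 6: x=-1 → posterior Inverse-Gamma(11/2, 253/8)

alpha=11/2, beta=253/8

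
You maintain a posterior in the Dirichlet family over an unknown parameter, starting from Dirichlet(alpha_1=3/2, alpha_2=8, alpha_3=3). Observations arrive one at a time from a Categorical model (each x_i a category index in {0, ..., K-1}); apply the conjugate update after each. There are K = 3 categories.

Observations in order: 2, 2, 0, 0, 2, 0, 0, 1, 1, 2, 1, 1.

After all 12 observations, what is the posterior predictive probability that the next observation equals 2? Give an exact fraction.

obs 1: x=2 → posterior Dirichlet(3/2, 8, 4)
obs 2: x=2 → posterior Dirichlet(3/2, 8, 5)
obs 3: x=0 → posterior Dirichlet(5/2, 8, 5)
obs 4: x=0 → posterior Dirichlet(7/2, 8, 5)
obs 5: x=2 → posterior Dirichlet(7/2, 8, 6)
obs 6: x=0 → posterior Dirichlet(9/2, 8, 6)
obs 7: x=0 → posterior Dirichlet(11/2, 8, 6)
obs 8: x=1 → posterior Dirichlet(11/2, 9, 6)
obs 9: x=1 → posterior Dirichlet(11/2, 10, 6)
obs 10: x=2 → posterior Dirichlet(11/2, 10, 7)
obs 11: x=1 → posterior Dirichlet(11/2, 11, 7)
obs 12: x=1 → posterior Dirichlet(11/2, 12, 7)

2/7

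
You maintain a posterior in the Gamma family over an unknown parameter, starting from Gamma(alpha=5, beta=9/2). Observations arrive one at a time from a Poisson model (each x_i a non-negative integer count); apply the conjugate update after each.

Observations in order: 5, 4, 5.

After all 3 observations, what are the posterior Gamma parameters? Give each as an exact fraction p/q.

obs 1: x=5 → posterior Gamma(10, 11/2)
obs 2: x=4 → posterior Gamma(14, 13/2)
obs 3: x=5 → posterior Gamma(19, 15/2)

alpha=19, beta=15/2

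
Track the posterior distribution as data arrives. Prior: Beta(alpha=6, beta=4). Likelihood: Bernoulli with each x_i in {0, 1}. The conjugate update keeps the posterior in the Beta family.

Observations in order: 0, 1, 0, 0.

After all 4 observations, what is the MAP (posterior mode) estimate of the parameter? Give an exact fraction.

1/2

obs 1: x=0 → posterior Beta(6, 5)
obs 2: x=1 → posterior Beta(7, 5)
obs 3: x=0 → posterior Beta(7, 6)
obs 4: x=0 → posterior Beta(7, 7)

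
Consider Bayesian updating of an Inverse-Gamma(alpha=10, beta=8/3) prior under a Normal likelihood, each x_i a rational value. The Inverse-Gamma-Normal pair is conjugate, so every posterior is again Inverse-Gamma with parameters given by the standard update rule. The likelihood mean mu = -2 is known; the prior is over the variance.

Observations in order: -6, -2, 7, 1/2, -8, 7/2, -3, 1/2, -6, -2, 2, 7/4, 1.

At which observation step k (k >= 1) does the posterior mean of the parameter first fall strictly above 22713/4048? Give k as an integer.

k = 5

obs 1: x=-6 → posterior Inverse-Gamma(21/2, 32/3)
obs 2: x=-2 → posterior Inverse-Gamma(11, 32/3)
obs 3: x=7 → posterior Inverse-Gamma(23/2, 307/6)
obs 4: x=1/2 → posterior Inverse-Gamma(12, 1303/24)
obs 5: x=-8 → posterior Inverse-Gamma(25/2, 1735/24)
obs 6: x=7/2 → posterior Inverse-Gamma(13, 1049/12)
obs 7: x=-3 → posterior Inverse-Gamma(27/2, 1055/12)
obs 8: x=1/2 → posterior Inverse-Gamma(14, 2185/24)
obs 9: x=-6 → posterior Inverse-Gamma(29/2, 2377/24)
obs 10: x=-2 → posterior Inverse-Gamma(15, 2377/24)
obs 11: x=2 → posterior Inverse-Gamma(31/2, 2569/24)
obs 12: x=7/4 → posterior Inverse-Gamma(16, 10951/96)
obs 13: x=1 → posterior Inverse-Gamma(33/2, 11383/96)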